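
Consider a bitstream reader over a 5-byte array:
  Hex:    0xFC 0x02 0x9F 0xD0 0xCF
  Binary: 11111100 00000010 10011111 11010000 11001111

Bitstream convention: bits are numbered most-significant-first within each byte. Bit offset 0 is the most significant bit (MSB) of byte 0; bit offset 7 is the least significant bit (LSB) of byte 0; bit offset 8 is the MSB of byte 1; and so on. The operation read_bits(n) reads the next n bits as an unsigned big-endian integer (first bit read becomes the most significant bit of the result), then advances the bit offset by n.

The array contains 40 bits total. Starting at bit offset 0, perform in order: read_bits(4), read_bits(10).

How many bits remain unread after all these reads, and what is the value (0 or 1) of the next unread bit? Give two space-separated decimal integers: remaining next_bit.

Read 1: bits[0:4] width=4 -> value=15 (bin 1111); offset now 4 = byte 0 bit 4; 36 bits remain
Read 2: bits[4:14] width=10 -> value=768 (bin 1100000000); offset now 14 = byte 1 bit 6; 26 bits remain

Answer: 26 1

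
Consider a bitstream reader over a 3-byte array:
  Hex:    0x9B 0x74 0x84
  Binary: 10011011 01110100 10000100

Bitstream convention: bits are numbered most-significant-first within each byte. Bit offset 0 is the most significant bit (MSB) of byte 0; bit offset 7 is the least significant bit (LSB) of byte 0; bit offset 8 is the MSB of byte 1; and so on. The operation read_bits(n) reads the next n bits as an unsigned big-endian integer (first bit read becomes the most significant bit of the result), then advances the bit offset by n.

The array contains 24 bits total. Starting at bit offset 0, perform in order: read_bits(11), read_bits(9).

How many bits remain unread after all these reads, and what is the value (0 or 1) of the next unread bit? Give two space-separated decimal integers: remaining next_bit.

Answer: 4 0

Derivation:
Read 1: bits[0:11] width=11 -> value=1243 (bin 10011011011); offset now 11 = byte 1 bit 3; 13 bits remain
Read 2: bits[11:20] width=9 -> value=328 (bin 101001000); offset now 20 = byte 2 bit 4; 4 bits remain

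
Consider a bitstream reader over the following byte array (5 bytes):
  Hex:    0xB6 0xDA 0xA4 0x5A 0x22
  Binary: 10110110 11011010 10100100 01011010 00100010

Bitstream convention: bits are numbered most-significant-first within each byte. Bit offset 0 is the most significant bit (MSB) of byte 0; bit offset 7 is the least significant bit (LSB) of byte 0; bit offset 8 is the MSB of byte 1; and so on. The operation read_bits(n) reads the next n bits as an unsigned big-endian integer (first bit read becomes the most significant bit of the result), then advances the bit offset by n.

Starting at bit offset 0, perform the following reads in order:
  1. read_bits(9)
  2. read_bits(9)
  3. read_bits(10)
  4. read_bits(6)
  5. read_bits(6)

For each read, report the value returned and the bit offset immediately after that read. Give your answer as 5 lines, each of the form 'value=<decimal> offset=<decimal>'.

Answer: value=365 offset=9
value=362 offset=18
value=581 offset=28
value=40 offset=34
value=34 offset=40

Derivation:
Read 1: bits[0:9] width=9 -> value=365 (bin 101101101); offset now 9 = byte 1 bit 1; 31 bits remain
Read 2: bits[9:18] width=9 -> value=362 (bin 101101010); offset now 18 = byte 2 bit 2; 22 bits remain
Read 3: bits[18:28] width=10 -> value=581 (bin 1001000101); offset now 28 = byte 3 bit 4; 12 bits remain
Read 4: bits[28:34] width=6 -> value=40 (bin 101000); offset now 34 = byte 4 bit 2; 6 bits remain
Read 5: bits[34:40] width=6 -> value=34 (bin 100010); offset now 40 = byte 5 bit 0; 0 bits remain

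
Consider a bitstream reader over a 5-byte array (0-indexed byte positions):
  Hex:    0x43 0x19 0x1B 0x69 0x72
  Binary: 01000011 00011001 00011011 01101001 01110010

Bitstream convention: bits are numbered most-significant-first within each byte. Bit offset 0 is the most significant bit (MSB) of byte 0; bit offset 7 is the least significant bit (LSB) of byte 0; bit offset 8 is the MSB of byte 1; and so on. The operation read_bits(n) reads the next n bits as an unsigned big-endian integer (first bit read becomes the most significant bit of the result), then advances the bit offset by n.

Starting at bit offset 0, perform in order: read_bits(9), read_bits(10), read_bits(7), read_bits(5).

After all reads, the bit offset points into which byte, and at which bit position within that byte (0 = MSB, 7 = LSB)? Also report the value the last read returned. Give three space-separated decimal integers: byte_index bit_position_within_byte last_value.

Answer: 3 7 20

Derivation:
Read 1: bits[0:9] width=9 -> value=134 (bin 010000110); offset now 9 = byte 1 bit 1; 31 bits remain
Read 2: bits[9:19] width=10 -> value=200 (bin 0011001000); offset now 19 = byte 2 bit 3; 21 bits remain
Read 3: bits[19:26] width=7 -> value=109 (bin 1101101); offset now 26 = byte 3 bit 2; 14 bits remain
Read 4: bits[26:31] width=5 -> value=20 (bin 10100); offset now 31 = byte 3 bit 7; 9 bits remain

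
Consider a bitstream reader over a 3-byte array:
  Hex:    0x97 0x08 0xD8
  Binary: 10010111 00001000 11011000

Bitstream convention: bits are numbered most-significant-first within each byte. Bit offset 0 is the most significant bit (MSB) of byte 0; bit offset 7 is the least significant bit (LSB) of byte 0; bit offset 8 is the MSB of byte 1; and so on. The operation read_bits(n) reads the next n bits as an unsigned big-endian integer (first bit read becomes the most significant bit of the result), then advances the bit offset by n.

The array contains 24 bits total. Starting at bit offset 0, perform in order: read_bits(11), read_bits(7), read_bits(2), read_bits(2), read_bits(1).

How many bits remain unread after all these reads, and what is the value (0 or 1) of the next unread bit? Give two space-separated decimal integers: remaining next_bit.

Answer: 1 0

Derivation:
Read 1: bits[0:11] width=11 -> value=1208 (bin 10010111000); offset now 11 = byte 1 bit 3; 13 bits remain
Read 2: bits[11:18] width=7 -> value=35 (bin 0100011); offset now 18 = byte 2 bit 2; 6 bits remain
Read 3: bits[18:20] width=2 -> value=1 (bin 01); offset now 20 = byte 2 bit 4; 4 bits remain
Read 4: bits[20:22] width=2 -> value=2 (bin 10); offset now 22 = byte 2 bit 6; 2 bits remain
Read 5: bits[22:23] width=1 -> value=0 (bin 0); offset now 23 = byte 2 bit 7; 1 bits remain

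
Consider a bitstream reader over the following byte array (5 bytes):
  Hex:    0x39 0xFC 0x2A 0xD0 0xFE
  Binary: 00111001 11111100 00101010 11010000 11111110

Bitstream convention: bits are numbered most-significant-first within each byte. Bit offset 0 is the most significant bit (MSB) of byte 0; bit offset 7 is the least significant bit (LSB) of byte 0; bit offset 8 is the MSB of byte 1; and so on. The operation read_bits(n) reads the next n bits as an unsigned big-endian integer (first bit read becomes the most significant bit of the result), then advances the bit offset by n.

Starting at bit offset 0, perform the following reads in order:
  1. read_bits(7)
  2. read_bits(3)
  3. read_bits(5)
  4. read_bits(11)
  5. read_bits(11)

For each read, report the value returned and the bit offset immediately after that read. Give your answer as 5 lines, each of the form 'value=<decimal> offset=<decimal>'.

Read 1: bits[0:7] width=7 -> value=28 (bin 0011100); offset now 7 = byte 0 bit 7; 33 bits remain
Read 2: bits[7:10] width=3 -> value=7 (bin 111); offset now 10 = byte 1 bit 2; 30 bits remain
Read 3: bits[10:15] width=5 -> value=30 (bin 11110); offset now 15 = byte 1 bit 7; 25 bits remain
Read 4: bits[15:26] width=11 -> value=171 (bin 00010101011); offset now 26 = byte 3 bit 2; 14 bits remain
Read 5: bits[26:37] width=11 -> value=543 (bin 01000011111); offset now 37 = byte 4 bit 5; 3 bits remain

Answer: value=28 offset=7
value=7 offset=10
value=30 offset=15
value=171 offset=26
value=543 offset=37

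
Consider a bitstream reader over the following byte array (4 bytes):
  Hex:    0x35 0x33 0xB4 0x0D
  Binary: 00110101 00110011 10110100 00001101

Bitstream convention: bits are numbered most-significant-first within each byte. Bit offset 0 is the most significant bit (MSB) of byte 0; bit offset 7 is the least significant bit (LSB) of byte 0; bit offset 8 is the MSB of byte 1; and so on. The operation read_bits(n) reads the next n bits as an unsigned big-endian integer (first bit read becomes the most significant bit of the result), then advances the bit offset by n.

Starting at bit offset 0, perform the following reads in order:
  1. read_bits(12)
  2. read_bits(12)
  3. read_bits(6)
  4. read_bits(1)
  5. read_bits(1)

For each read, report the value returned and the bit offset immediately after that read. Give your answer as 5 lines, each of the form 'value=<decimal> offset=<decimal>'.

Read 1: bits[0:12] width=12 -> value=851 (bin 001101010011); offset now 12 = byte 1 bit 4; 20 bits remain
Read 2: bits[12:24] width=12 -> value=948 (bin 001110110100); offset now 24 = byte 3 bit 0; 8 bits remain
Read 3: bits[24:30] width=6 -> value=3 (bin 000011); offset now 30 = byte 3 bit 6; 2 bits remain
Read 4: bits[30:31] width=1 -> value=0 (bin 0); offset now 31 = byte 3 bit 7; 1 bits remain
Read 5: bits[31:32] width=1 -> value=1 (bin 1); offset now 32 = byte 4 bit 0; 0 bits remain

Answer: value=851 offset=12
value=948 offset=24
value=3 offset=30
value=0 offset=31
value=1 offset=32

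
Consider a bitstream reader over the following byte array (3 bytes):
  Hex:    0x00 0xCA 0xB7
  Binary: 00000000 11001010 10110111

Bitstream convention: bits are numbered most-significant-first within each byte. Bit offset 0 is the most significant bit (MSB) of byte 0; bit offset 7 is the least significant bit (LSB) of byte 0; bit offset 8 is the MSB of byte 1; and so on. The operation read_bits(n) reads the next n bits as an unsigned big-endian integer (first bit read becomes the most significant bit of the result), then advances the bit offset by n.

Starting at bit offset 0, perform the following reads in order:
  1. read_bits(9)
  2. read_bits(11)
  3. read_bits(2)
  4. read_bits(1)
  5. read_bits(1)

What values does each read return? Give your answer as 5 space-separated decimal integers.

Read 1: bits[0:9] width=9 -> value=1 (bin 000000001); offset now 9 = byte 1 bit 1; 15 bits remain
Read 2: bits[9:20] width=11 -> value=1195 (bin 10010101011); offset now 20 = byte 2 bit 4; 4 bits remain
Read 3: bits[20:22] width=2 -> value=1 (bin 01); offset now 22 = byte 2 bit 6; 2 bits remain
Read 4: bits[22:23] width=1 -> value=1 (bin 1); offset now 23 = byte 2 bit 7; 1 bits remain
Read 5: bits[23:24] width=1 -> value=1 (bin 1); offset now 24 = byte 3 bit 0; 0 bits remain

Answer: 1 1195 1 1 1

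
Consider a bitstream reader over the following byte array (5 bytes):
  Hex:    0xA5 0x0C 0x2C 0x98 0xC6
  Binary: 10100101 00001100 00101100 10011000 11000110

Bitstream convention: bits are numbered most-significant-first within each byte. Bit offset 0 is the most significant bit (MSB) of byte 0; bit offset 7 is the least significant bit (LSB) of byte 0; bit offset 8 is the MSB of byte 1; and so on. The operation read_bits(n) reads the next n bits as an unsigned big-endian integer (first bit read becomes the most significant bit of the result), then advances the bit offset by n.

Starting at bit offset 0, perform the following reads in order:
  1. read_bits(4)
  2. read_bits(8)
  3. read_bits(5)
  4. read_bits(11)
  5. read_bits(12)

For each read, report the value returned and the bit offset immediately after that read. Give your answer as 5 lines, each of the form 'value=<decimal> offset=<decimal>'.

Answer: value=10 offset=4
value=80 offset=12
value=24 offset=17
value=713 offset=28
value=2246 offset=40

Derivation:
Read 1: bits[0:4] width=4 -> value=10 (bin 1010); offset now 4 = byte 0 bit 4; 36 bits remain
Read 2: bits[4:12] width=8 -> value=80 (bin 01010000); offset now 12 = byte 1 bit 4; 28 bits remain
Read 3: bits[12:17] width=5 -> value=24 (bin 11000); offset now 17 = byte 2 bit 1; 23 bits remain
Read 4: bits[17:28] width=11 -> value=713 (bin 01011001001); offset now 28 = byte 3 bit 4; 12 bits remain
Read 5: bits[28:40] width=12 -> value=2246 (bin 100011000110); offset now 40 = byte 5 bit 0; 0 bits remain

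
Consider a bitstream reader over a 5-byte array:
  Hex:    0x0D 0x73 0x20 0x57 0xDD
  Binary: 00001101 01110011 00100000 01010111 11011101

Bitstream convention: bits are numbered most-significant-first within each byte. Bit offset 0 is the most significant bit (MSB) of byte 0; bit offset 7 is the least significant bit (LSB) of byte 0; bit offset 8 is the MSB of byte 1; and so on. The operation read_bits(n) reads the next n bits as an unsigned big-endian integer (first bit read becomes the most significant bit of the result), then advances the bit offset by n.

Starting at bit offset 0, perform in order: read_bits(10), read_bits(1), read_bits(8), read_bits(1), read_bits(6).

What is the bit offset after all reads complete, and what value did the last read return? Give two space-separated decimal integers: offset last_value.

Read 1: bits[0:10] width=10 -> value=53 (bin 0000110101); offset now 10 = byte 1 bit 2; 30 bits remain
Read 2: bits[10:11] width=1 -> value=1 (bin 1); offset now 11 = byte 1 bit 3; 29 bits remain
Read 3: bits[11:19] width=8 -> value=153 (bin 10011001); offset now 19 = byte 2 bit 3; 21 bits remain
Read 4: bits[19:20] width=1 -> value=0 (bin 0); offset now 20 = byte 2 bit 4; 20 bits remain
Read 5: bits[20:26] width=6 -> value=1 (bin 000001); offset now 26 = byte 3 bit 2; 14 bits remain

Answer: 26 1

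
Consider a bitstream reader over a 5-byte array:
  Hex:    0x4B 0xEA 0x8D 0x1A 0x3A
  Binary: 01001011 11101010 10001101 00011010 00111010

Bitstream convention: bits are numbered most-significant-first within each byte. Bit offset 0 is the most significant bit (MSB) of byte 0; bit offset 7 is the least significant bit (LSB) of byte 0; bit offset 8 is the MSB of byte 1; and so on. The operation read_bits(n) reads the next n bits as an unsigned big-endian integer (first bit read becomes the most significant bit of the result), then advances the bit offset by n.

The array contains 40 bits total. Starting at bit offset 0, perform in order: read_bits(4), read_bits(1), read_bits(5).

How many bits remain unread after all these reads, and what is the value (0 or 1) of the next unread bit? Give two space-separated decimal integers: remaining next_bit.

Read 1: bits[0:4] width=4 -> value=4 (bin 0100); offset now 4 = byte 0 bit 4; 36 bits remain
Read 2: bits[4:5] width=1 -> value=1 (bin 1); offset now 5 = byte 0 bit 5; 35 bits remain
Read 3: bits[5:10] width=5 -> value=15 (bin 01111); offset now 10 = byte 1 bit 2; 30 bits remain

Answer: 30 1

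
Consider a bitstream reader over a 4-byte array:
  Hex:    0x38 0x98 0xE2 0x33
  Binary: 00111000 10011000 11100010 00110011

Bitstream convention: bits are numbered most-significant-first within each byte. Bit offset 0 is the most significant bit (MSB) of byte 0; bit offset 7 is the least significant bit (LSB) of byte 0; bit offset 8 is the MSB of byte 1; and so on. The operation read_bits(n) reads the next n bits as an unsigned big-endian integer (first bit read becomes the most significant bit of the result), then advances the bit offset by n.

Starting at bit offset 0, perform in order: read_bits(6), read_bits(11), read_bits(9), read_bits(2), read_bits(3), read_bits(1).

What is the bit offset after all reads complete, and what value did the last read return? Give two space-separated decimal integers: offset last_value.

Read 1: bits[0:6] width=6 -> value=14 (bin 001110); offset now 6 = byte 0 bit 6; 26 bits remain
Read 2: bits[6:17] width=11 -> value=305 (bin 00100110001); offset now 17 = byte 2 bit 1; 15 bits remain
Read 3: bits[17:26] width=9 -> value=392 (bin 110001000); offset now 26 = byte 3 bit 2; 6 bits remain
Read 4: bits[26:28] width=2 -> value=3 (bin 11); offset now 28 = byte 3 bit 4; 4 bits remain
Read 5: bits[28:31] width=3 -> value=1 (bin 001); offset now 31 = byte 3 bit 7; 1 bits remain
Read 6: bits[31:32] width=1 -> value=1 (bin 1); offset now 32 = byte 4 bit 0; 0 bits remain

Answer: 32 1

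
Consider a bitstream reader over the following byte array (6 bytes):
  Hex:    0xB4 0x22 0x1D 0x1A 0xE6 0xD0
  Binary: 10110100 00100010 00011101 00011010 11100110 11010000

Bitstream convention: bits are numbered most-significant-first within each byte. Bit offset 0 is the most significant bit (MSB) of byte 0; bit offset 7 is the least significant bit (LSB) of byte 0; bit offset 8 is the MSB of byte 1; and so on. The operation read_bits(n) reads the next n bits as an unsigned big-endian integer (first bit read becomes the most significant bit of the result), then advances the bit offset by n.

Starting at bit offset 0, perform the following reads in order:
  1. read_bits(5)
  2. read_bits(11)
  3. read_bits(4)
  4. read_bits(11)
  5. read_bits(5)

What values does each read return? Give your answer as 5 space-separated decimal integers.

Read 1: bits[0:5] width=5 -> value=22 (bin 10110); offset now 5 = byte 0 bit 5; 43 bits remain
Read 2: bits[5:16] width=11 -> value=1058 (bin 10000100010); offset now 16 = byte 2 bit 0; 32 bits remain
Read 3: bits[16:20] width=4 -> value=1 (bin 0001); offset now 20 = byte 2 bit 4; 28 bits remain
Read 4: bits[20:31] width=11 -> value=1677 (bin 11010001101); offset now 31 = byte 3 bit 7; 17 bits remain
Read 5: bits[31:36] width=5 -> value=14 (bin 01110); offset now 36 = byte 4 bit 4; 12 bits remain

Answer: 22 1058 1 1677 14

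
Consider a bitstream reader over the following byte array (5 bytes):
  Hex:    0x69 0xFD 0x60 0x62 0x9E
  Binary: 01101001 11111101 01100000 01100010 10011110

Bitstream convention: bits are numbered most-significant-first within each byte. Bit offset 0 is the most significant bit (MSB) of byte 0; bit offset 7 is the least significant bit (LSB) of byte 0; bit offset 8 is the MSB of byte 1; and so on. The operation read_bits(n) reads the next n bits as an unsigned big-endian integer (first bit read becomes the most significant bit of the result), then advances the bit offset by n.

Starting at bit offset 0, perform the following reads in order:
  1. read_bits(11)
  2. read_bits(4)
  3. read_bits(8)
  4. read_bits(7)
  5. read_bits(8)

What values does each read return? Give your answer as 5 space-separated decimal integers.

Answer: 847 14 176 24 167

Derivation:
Read 1: bits[0:11] width=11 -> value=847 (bin 01101001111); offset now 11 = byte 1 bit 3; 29 bits remain
Read 2: bits[11:15] width=4 -> value=14 (bin 1110); offset now 15 = byte 1 bit 7; 25 bits remain
Read 3: bits[15:23] width=8 -> value=176 (bin 10110000); offset now 23 = byte 2 bit 7; 17 bits remain
Read 4: bits[23:30] width=7 -> value=24 (bin 0011000); offset now 30 = byte 3 bit 6; 10 bits remain
Read 5: bits[30:38] width=8 -> value=167 (bin 10100111); offset now 38 = byte 4 bit 6; 2 bits remain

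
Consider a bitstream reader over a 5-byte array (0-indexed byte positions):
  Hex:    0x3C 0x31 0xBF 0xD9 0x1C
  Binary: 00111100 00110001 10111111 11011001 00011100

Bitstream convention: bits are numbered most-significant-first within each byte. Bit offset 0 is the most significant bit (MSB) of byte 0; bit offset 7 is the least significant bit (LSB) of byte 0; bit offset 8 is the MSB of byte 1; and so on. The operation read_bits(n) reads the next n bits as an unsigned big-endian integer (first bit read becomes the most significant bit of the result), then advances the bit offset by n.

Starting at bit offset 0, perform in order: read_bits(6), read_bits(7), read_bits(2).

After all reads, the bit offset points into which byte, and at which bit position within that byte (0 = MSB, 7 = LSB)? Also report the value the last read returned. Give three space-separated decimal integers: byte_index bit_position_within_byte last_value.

Read 1: bits[0:6] width=6 -> value=15 (bin 001111); offset now 6 = byte 0 bit 6; 34 bits remain
Read 2: bits[6:13] width=7 -> value=6 (bin 0000110); offset now 13 = byte 1 bit 5; 27 bits remain
Read 3: bits[13:15] width=2 -> value=0 (bin 00); offset now 15 = byte 1 bit 7; 25 bits remain

Answer: 1 7 0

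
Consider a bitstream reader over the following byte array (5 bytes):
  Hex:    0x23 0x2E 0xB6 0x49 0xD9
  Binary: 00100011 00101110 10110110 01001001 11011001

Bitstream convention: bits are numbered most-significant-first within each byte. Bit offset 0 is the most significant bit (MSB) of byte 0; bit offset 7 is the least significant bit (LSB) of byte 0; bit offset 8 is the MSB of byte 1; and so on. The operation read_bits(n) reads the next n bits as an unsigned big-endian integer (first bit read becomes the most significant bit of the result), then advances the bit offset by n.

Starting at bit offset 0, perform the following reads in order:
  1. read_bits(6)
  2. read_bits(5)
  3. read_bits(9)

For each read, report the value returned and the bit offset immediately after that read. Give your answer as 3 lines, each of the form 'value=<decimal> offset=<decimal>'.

Read 1: bits[0:6] width=6 -> value=8 (bin 001000); offset now 6 = byte 0 bit 6; 34 bits remain
Read 2: bits[6:11] width=5 -> value=25 (bin 11001); offset now 11 = byte 1 bit 3; 29 bits remain
Read 3: bits[11:20] width=9 -> value=235 (bin 011101011); offset now 20 = byte 2 bit 4; 20 bits remain

Answer: value=8 offset=6
value=25 offset=11
value=235 offset=20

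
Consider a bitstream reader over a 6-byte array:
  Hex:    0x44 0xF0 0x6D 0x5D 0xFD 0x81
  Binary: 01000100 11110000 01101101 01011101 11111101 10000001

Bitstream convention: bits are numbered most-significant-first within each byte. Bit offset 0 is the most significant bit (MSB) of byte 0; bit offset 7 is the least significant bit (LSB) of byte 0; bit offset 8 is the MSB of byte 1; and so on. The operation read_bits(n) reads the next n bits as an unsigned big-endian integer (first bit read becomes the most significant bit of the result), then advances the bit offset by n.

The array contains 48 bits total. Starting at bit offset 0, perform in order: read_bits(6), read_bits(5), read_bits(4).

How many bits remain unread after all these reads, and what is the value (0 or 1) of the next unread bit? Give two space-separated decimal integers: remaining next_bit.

Answer: 33 0

Derivation:
Read 1: bits[0:6] width=6 -> value=17 (bin 010001); offset now 6 = byte 0 bit 6; 42 bits remain
Read 2: bits[6:11] width=5 -> value=7 (bin 00111); offset now 11 = byte 1 bit 3; 37 bits remain
Read 3: bits[11:15] width=4 -> value=8 (bin 1000); offset now 15 = byte 1 bit 7; 33 bits remain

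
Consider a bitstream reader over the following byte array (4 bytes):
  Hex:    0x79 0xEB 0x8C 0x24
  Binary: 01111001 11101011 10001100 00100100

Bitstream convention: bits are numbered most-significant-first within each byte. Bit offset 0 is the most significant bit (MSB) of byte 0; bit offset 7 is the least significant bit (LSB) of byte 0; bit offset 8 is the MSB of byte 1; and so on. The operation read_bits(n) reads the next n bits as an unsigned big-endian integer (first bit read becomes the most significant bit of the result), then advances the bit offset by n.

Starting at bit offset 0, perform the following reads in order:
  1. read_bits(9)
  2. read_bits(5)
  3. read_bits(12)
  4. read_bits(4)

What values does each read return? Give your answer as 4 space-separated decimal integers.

Read 1: bits[0:9] width=9 -> value=243 (bin 011110011); offset now 9 = byte 1 bit 1; 23 bits remain
Read 2: bits[9:14] width=5 -> value=26 (bin 11010); offset now 14 = byte 1 bit 6; 18 bits remain
Read 3: bits[14:26] width=12 -> value=3632 (bin 111000110000); offset now 26 = byte 3 bit 2; 6 bits remain
Read 4: bits[26:30] width=4 -> value=9 (bin 1001); offset now 30 = byte 3 bit 6; 2 bits remain

Answer: 243 26 3632 9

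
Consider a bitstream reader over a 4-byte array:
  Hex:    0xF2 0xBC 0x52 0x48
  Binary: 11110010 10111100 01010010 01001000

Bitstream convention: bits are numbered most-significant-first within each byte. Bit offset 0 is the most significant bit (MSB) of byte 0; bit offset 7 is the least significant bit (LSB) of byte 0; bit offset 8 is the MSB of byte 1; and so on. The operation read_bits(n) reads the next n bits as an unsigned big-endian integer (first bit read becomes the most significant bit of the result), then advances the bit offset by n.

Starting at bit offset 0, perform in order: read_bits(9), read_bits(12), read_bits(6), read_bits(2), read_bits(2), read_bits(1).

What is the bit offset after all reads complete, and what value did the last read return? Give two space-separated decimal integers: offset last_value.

Read 1: bits[0:9] width=9 -> value=485 (bin 111100101); offset now 9 = byte 1 bit 1; 23 bits remain
Read 2: bits[9:21] width=12 -> value=1930 (bin 011110001010); offset now 21 = byte 2 bit 5; 11 bits remain
Read 3: bits[21:27] width=6 -> value=18 (bin 010010); offset now 27 = byte 3 bit 3; 5 bits remain
Read 4: bits[27:29] width=2 -> value=1 (bin 01); offset now 29 = byte 3 bit 5; 3 bits remain
Read 5: bits[29:31] width=2 -> value=0 (bin 00); offset now 31 = byte 3 bit 7; 1 bits remain
Read 6: bits[31:32] width=1 -> value=0 (bin 0); offset now 32 = byte 4 bit 0; 0 bits remain

Answer: 32 0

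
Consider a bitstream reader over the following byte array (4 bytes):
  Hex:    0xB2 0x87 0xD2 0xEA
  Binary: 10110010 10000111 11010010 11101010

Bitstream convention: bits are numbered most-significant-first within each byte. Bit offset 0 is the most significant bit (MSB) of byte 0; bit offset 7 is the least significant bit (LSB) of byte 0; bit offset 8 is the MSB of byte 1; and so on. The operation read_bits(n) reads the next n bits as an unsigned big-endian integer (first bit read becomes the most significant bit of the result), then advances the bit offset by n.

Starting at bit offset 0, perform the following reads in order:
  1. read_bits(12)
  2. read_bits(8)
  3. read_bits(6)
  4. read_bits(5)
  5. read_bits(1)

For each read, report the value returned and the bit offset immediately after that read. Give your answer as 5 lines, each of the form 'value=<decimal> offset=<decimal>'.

Read 1: bits[0:12] width=12 -> value=2856 (bin 101100101000); offset now 12 = byte 1 bit 4; 20 bits remain
Read 2: bits[12:20] width=8 -> value=125 (bin 01111101); offset now 20 = byte 2 bit 4; 12 bits remain
Read 3: bits[20:26] width=6 -> value=11 (bin 001011); offset now 26 = byte 3 bit 2; 6 bits remain
Read 4: bits[26:31] width=5 -> value=21 (bin 10101); offset now 31 = byte 3 bit 7; 1 bits remain
Read 5: bits[31:32] width=1 -> value=0 (bin 0); offset now 32 = byte 4 bit 0; 0 bits remain

Answer: value=2856 offset=12
value=125 offset=20
value=11 offset=26
value=21 offset=31
value=0 offset=32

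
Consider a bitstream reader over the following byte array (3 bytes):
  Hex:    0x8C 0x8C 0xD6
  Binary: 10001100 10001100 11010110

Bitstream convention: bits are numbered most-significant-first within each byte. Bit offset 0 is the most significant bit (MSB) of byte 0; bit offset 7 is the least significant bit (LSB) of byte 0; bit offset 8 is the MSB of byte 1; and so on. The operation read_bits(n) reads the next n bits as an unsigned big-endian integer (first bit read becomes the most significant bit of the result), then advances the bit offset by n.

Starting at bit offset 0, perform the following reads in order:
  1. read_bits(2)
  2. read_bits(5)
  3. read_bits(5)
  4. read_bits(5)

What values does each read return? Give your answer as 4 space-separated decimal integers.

Answer: 2 6 8 25

Derivation:
Read 1: bits[0:2] width=2 -> value=2 (bin 10); offset now 2 = byte 0 bit 2; 22 bits remain
Read 2: bits[2:7] width=5 -> value=6 (bin 00110); offset now 7 = byte 0 bit 7; 17 bits remain
Read 3: bits[7:12] width=5 -> value=8 (bin 01000); offset now 12 = byte 1 bit 4; 12 bits remain
Read 4: bits[12:17] width=5 -> value=25 (bin 11001); offset now 17 = byte 2 bit 1; 7 bits remain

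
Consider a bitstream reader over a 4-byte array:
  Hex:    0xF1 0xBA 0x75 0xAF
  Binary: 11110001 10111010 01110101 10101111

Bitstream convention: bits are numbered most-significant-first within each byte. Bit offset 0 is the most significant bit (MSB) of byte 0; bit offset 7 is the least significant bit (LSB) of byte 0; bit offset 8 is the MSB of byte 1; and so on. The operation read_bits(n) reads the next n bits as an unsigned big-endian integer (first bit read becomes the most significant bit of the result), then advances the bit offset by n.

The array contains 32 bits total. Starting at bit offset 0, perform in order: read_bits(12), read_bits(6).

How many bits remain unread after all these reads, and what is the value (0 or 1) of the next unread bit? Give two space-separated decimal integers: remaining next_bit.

Read 1: bits[0:12] width=12 -> value=3867 (bin 111100011011); offset now 12 = byte 1 bit 4; 20 bits remain
Read 2: bits[12:18] width=6 -> value=41 (bin 101001); offset now 18 = byte 2 bit 2; 14 bits remain

Answer: 14 1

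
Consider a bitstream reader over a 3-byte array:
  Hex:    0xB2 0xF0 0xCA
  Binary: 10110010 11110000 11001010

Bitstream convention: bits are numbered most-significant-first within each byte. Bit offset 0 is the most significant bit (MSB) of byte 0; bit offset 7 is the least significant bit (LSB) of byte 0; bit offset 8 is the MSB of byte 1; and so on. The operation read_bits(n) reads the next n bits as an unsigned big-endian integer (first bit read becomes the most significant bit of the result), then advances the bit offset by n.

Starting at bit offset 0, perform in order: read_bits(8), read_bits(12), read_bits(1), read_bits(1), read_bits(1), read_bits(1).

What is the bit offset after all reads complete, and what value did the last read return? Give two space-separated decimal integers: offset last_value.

Read 1: bits[0:8] width=8 -> value=178 (bin 10110010); offset now 8 = byte 1 bit 0; 16 bits remain
Read 2: bits[8:20] width=12 -> value=3852 (bin 111100001100); offset now 20 = byte 2 bit 4; 4 bits remain
Read 3: bits[20:21] width=1 -> value=1 (bin 1); offset now 21 = byte 2 bit 5; 3 bits remain
Read 4: bits[21:22] width=1 -> value=0 (bin 0); offset now 22 = byte 2 bit 6; 2 bits remain
Read 5: bits[22:23] width=1 -> value=1 (bin 1); offset now 23 = byte 2 bit 7; 1 bits remain
Read 6: bits[23:24] width=1 -> value=0 (bin 0); offset now 24 = byte 3 bit 0; 0 bits remain

Answer: 24 0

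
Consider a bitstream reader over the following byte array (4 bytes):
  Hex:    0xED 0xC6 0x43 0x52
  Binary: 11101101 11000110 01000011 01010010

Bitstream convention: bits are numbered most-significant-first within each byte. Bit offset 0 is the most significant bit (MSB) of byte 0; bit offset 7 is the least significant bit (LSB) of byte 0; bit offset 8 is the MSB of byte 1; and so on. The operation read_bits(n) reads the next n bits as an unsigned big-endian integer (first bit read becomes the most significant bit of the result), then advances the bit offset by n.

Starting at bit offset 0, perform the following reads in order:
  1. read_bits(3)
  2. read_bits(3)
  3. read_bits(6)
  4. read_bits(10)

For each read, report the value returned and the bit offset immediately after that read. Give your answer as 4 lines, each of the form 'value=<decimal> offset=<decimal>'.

Answer: value=7 offset=3
value=3 offset=6
value=28 offset=12
value=400 offset=22

Derivation:
Read 1: bits[0:3] width=3 -> value=7 (bin 111); offset now 3 = byte 0 bit 3; 29 bits remain
Read 2: bits[3:6] width=3 -> value=3 (bin 011); offset now 6 = byte 0 bit 6; 26 bits remain
Read 3: bits[6:12] width=6 -> value=28 (bin 011100); offset now 12 = byte 1 bit 4; 20 bits remain
Read 4: bits[12:22] width=10 -> value=400 (bin 0110010000); offset now 22 = byte 2 bit 6; 10 bits remain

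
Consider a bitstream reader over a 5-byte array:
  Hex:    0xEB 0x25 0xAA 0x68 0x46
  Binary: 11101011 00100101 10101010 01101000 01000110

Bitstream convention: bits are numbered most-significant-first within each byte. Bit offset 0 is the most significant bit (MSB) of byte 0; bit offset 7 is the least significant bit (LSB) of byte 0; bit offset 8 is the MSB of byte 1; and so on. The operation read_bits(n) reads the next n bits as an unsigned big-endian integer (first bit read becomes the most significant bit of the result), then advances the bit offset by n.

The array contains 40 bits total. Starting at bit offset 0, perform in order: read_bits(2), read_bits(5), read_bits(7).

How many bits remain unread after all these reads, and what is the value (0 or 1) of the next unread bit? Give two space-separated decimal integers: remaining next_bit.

Read 1: bits[0:2] width=2 -> value=3 (bin 11); offset now 2 = byte 0 bit 2; 38 bits remain
Read 2: bits[2:7] width=5 -> value=21 (bin 10101); offset now 7 = byte 0 bit 7; 33 bits remain
Read 3: bits[7:14] width=7 -> value=73 (bin 1001001); offset now 14 = byte 1 bit 6; 26 bits remain

Answer: 26 0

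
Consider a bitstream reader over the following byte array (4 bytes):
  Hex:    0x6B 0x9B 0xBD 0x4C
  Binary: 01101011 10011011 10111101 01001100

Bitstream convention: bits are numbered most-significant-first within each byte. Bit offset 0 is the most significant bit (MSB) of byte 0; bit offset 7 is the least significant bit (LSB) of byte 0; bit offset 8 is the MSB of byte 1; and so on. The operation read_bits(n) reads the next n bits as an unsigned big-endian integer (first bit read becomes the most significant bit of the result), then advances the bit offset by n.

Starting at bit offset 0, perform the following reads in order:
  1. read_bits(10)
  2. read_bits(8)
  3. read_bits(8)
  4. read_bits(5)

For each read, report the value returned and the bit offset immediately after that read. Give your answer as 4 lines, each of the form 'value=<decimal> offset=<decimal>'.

Read 1: bits[0:10] width=10 -> value=430 (bin 0110101110); offset now 10 = byte 1 bit 2; 22 bits remain
Read 2: bits[10:18] width=8 -> value=110 (bin 01101110); offset now 18 = byte 2 bit 2; 14 bits remain
Read 3: bits[18:26] width=8 -> value=245 (bin 11110101); offset now 26 = byte 3 bit 2; 6 bits remain
Read 4: bits[26:31] width=5 -> value=6 (bin 00110); offset now 31 = byte 3 bit 7; 1 bits remain

Answer: value=430 offset=10
value=110 offset=18
value=245 offset=26
value=6 offset=31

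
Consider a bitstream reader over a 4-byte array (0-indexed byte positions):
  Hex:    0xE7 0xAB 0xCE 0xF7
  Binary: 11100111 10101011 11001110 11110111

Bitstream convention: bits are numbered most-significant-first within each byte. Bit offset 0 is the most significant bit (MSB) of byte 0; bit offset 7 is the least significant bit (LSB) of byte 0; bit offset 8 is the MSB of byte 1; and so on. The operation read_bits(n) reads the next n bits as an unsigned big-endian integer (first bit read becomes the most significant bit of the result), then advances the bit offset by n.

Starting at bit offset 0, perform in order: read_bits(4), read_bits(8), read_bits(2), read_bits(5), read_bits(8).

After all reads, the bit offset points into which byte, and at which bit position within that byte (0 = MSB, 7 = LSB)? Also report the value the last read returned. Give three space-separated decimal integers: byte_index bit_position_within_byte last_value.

Read 1: bits[0:4] width=4 -> value=14 (bin 1110); offset now 4 = byte 0 bit 4; 28 bits remain
Read 2: bits[4:12] width=8 -> value=122 (bin 01111010); offset now 12 = byte 1 bit 4; 20 bits remain
Read 3: bits[12:14] width=2 -> value=2 (bin 10); offset now 14 = byte 1 bit 6; 18 bits remain
Read 4: bits[14:19] width=5 -> value=30 (bin 11110); offset now 19 = byte 2 bit 3; 13 bits remain
Read 5: bits[19:27] width=8 -> value=119 (bin 01110111); offset now 27 = byte 3 bit 3; 5 bits remain

Answer: 3 3 119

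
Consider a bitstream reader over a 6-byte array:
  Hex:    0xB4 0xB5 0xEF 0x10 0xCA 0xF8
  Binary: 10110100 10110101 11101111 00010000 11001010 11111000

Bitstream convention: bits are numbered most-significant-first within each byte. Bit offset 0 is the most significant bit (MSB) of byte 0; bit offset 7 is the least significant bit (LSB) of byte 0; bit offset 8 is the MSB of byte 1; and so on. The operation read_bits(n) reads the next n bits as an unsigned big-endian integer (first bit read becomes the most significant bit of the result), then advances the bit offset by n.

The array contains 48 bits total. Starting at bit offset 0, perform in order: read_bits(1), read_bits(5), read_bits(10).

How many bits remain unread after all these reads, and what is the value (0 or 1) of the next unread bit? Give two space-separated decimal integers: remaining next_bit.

Read 1: bits[0:1] width=1 -> value=1 (bin 1); offset now 1 = byte 0 bit 1; 47 bits remain
Read 2: bits[1:6] width=5 -> value=13 (bin 01101); offset now 6 = byte 0 bit 6; 42 bits remain
Read 3: bits[6:16] width=10 -> value=181 (bin 0010110101); offset now 16 = byte 2 bit 0; 32 bits remain

Answer: 32 1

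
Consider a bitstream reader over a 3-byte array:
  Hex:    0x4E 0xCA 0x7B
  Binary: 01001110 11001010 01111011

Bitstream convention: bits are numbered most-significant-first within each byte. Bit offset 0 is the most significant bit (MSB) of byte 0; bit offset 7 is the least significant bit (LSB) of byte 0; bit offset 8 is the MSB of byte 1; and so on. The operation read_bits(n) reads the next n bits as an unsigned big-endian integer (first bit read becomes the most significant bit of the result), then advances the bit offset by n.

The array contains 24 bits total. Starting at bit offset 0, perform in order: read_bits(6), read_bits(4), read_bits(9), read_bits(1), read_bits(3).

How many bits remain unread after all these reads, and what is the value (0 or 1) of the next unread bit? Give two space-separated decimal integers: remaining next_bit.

Read 1: bits[0:6] width=6 -> value=19 (bin 010011); offset now 6 = byte 0 bit 6; 18 bits remain
Read 2: bits[6:10] width=4 -> value=11 (bin 1011); offset now 10 = byte 1 bit 2; 14 bits remain
Read 3: bits[10:19] width=9 -> value=83 (bin 001010011); offset now 19 = byte 2 bit 3; 5 bits remain
Read 4: bits[19:20] width=1 -> value=1 (bin 1); offset now 20 = byte 2 bit 4; 4 bits remain
Read 5: bits[20:23] width=3 -> value=5 (bin 101); offset now 23 = byte 2 bit 7; 1 bits remain

Answer: 1 1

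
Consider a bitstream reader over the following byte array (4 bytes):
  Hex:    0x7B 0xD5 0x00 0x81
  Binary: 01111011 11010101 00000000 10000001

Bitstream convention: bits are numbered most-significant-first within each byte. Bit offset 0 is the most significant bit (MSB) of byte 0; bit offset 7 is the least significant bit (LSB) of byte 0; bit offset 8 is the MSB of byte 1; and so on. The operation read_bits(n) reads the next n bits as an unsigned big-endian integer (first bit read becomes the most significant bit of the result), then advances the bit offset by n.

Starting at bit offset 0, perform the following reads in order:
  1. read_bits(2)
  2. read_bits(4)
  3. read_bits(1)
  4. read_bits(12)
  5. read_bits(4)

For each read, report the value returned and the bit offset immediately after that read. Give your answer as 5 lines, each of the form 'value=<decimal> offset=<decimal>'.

Read 1: bits[0:2] width=2 -> value=1 (bin 01); offset now 2 = byte 0 bit 2; 30 bits remain
Read 2: bits[2:6] width=4 -> value=14 (bin 1110); offset now 6 = byte 0 bit 6; 26 bits remain
Read 3: bits[6:7] width=1 -> value=1 (bin 1); offset now 7 = byte 0 bit 7; 25 bits remain
Read 4: bits[7:19] width=12 -> value=3752 (bin 111010101000); offset now 19 = byte 2 bit 3; 13 bits remain
Read 5: bits[19:23] width=4 -> value=0 (bin 0000); offset now 23 = byte 2 bit 7; 9 bits remain

Answer: value=1 offset=2
value=14 offset=6
value=1 offset=7
value=3752 offset=19
value=0 offset=23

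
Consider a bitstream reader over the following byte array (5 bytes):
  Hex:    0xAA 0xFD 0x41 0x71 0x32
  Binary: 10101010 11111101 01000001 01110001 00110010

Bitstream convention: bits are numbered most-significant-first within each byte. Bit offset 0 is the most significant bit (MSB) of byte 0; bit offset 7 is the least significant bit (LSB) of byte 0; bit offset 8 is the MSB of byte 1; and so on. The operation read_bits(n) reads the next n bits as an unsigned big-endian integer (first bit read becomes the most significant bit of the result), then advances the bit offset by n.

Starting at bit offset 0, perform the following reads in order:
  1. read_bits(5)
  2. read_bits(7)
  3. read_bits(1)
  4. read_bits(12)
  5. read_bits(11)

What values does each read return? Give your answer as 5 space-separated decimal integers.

Read 1: bits[0:5] width=5 -> value=21 (bin 10101); offset now 5 = byte 0 bit 5; 35 bits remain
Read 2: bits[5:12] width=7 -> value=47 (bin 0101111); offset now 12 = byte 1 bit 4; 28 bits remain
Read 3: bits[12:13] width=1 -> value=1 (bin 1); offset now 13 = byte 1 bit 5; 27 bits remain
Read 4: bits[13:25] width=12 -> value=2690 (bin 101010000010); offset now 25 = byte 3 bit 1; 15 bits remain
Read 5: bits[25:36] width=11 -> value=1811 (bin 11100010011); offset now 36 = byte 4 bit 4; 4 bits remain

Answer: 21 47 1 2690 1811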